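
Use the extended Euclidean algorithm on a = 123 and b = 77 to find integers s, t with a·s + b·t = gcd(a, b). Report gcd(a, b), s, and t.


Euclidean algorithm on (123, 77) — divide until remainder is 0:
  123 = 1 · 77 + 46
  77 = 1 · 46 + 31
  46 = 1 · 31 + 15
  31 = 2 · 15 + 1
  15 = 15 · 1 + 0
gcd(123, 77) = 1.
Track Bezout coefficients alongside the remainders: start with r₀ = 123 = a·1 + b·0 (s = 1, t = 0) and r₁ = 77 = a·0 + b·1 (s = 0, t = 1); each new remainder r_{k+1} = r_{k-1} − q_k·r_k inherits s_{k+1} = s_{k-1} − q_k·s_k, t_{k+1} = t_{k-1} − q_k·t_k, so r_k = a·s_k + b·t_k at every step:
  q = 1: r = 46, s = 1 − 1·0 = 1, t = 0 − 1·1 = -1  (check: 123·1 + 77·(-1) = 46)
  q = 1: r = 31, s = 0 − 1·1 = -1, t = 1 − 1·(-1) = 2  (check: 123·(-1) + 77·2 = 31)
  q = 1: r = 15, s = 1 − 1·(-1) = 2, t = -1 − 1·2 = -3  (check: 123·2 + 77·(-3) = 15)
  q = 2: r = 1, s = -1 − 2·2 = -5, t = 2 − 2·(-3) = 8  (check: 123·(-5) + 77·8 = 1)
The row with r = 1 (the gcd) gives the Bezout coefficients s = -5, t = 8.
Result: 123 · (-5) + 77 · (8) = 1.

gcd(123, 77) = 1; s = -5, t = 8 (check: 123·(-5) + 77·8 = 1).


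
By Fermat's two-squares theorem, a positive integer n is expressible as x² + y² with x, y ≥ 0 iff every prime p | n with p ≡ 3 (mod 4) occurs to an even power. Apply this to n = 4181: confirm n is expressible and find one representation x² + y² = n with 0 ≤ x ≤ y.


Step 1: Factor n = 4181 = 37 · 113.
Step 2: Check the mod-4 condition on each prime factor: 37 ≡ 1 (mod 4), exponent 1; 113 ≡ 1 (mod 4), exponent 1.
All primes ≡ 3 (mod 4) appear to even exponent (or don't appear), so by the two-squares theorem n IS expressible as a sum of two squares.
Step 3: Build a representation. Here n = 37 · 113 is a product of primes ≡ 1 (mod 4). Each prime p ≡ 1 (mod 4) is itself a sum of two squares; find a² by testing p − a² for a perfect square:
  37: 37 − 1² = 36 = 6² ⇒ 37 = 1² + 6².
  113: 113 − 1² = 112, 113 − 2² = 109, 113 − 3² = 104, 113 − 4² = 97, 113 − 5² = 88, 113 − 6² = 77, 113 − 7² = 64 = 8² ⇒ 113 = 7² + 8².
  Combine using the Brahmagupta–Fibonacci identity (a² + b²)(c² + d²) = (ac − bd)² + (ad + bc)² = (ac + bd)² + (ad − bc)²:
  37 · 113 = 4181: from (1² + 6²)(7² + 8²), take (1·7 − 6·8, 1·8 + 6·7) = (7 − 48, 8 + 42) = (-41, 50); dropping signs (only squares matter) gives (41, 50); check 41² + 50² = 1681 + 2500 = 4181 ✓.
Step 4: Order so x ≤ y and verify: 41² + 50² = 1681 + 2500 = 4181 = n. ✓

n = 4181 = 41² + 50² (one valid representation with x ≤ y).


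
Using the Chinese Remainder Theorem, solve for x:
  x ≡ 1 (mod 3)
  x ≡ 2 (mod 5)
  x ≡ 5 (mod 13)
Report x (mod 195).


Moduli 3, 5, 13 are pairwise coprime; by CRT there is a unique solution modulo M = 3 · 5 · 13 = 195.
Solve pairwise, accumulating the modulus:
  Start with x ≡ 1 (mod 3).
  Combine with x ≡ 2 (mod 5): since gcd(3, 5) = 1, we get a unique residue mod 15.
    Write x = 1 + 3·t and substitute into x ≡ 2 (mod 5): 3·t ≡ 2 − 1 = 1 (mod 5).
    The inverse of 3 mod 5 is 2 (since 3·2 = 6 = 1·5 + 1), so t ≡ 2·1 = 2 ≡ 2 (mod 5).
    Then x = 1 + 3·2 = 7, valid modulo lcm(3, 5) = 15: x ≡ 7 (mod 15).
  Combine with x ≡ 5 (mod 13): since gcd(15, 13) = 1, we get a unique residue mod 195.
    Write x = 7 + 15·t and substitute into x ≡ 5 (mod 13): 15·t ≡ 5 − 7 = -2 (mod 13).
    Reduce coefficients mod 13: 2·t ≡ 11 (mod 13).
    The inverse of 2 mod 13 is 7 (since 2·7 = 14 = 1·13 + 1), so t ≡ 7·11 = 77 ≡ 12 (mod 13).
    Then x = 7 + 15·12 = 187, valid modulo lcm(15, 13) = 195: x ≡ 187 (mod 195).
Verify: 187 mod 3 = 1 ✓, 187 mod 5 = 2 ✓, 187 mod 13 = 5 ✓.

x ≡ 187 (mod 195).


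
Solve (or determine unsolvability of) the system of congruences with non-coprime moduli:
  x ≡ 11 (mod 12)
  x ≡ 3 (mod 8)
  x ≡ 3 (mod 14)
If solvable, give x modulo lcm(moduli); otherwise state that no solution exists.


Moduli 12, 8, 14 are not pairwise coprime, so CRT works modulo lcm(m_i) when all pairwise compatibility conditions hold.
Pairwise compatibility: gcd(m_i, m_j) must divide a_i - a_j for every pair.
Merge one congruence at a time:
  Start: x ≡ 11 (mod 12).
  Combine with x ≡ 3 (mod 8): gcd(12, 8) = 4; 3 - 11 = -8, which IS divisible by 4, so compatible.
    Write x = 11 + 12·t and substitute into x ≡ 3 (mod 8): 12·t ≡ 3 − 11 = -8 (mod 8).
    Divide the congruence (and modulus) by g = 4: 3·t ≡ -2 (mod 2).
    Reduce coefficients mod 2: 1·t ≡ 0 (mod 2).
    So t ≡ 0 (mod 2).
    Then x = 11 + 12·0 = 11, valid modulo lcm(12, 8) = 24: x ≡ 11 (mod 24).
  Combine with x ≡ 3 (mod 14): gcd(24, 14) = 2; 3 - 11 = -8, which IS divisible by 2, so compatible.
    Write x = 11 + 24·t and substitute into x ≡ 3 (mod 14): 24·t ≡ 3 − 11 = -8 (mod 14).
    Divide the congruence (and modulus) by g = 2: 12·t ≡ -4 (mod 7).
    Reduce coefficients mod 7: 5·t ≡ 3 (mod 7).
    The inverse of 5 mod 7 is 3 (since 5·3 = 15 = 2·7 + 1), so t ≡ 3·3 = 9 ≡ 2 (mod 7).
    Then x = 11 + 24·2 = 59, valid modulo lcm(24, 14) = 168: x ≡ 59 (mod 168).
Verify: 59 mod 12 = 11, 59 mod 8 = 3, 59 mod 14 = 3.

x ≡ 59 (mod 168).


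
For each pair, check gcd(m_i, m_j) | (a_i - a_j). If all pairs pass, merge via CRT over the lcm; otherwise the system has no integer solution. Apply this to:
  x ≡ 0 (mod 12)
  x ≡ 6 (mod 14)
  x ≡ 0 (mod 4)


Moduli 12, 14, 4 are not pairwise coprime, so CRT works modulo lcm(m_i) when all pairwise compatibility conditions hold.
Pairwise compatibility: gcd(m_i, m_j) must divide a_i - a_j for every pair.
Merge one congruence at a time:
  Start: x ≡ 0 (mod 12).
  Combine with x ≡ 6 (mod 14): gcd(12, 14) = 2; 6 - 0 = 6, which IS divisible by 2, so compatible.
    Write x = 0 + 12·t and substitute into x ≡ 6 (mod 14): 12·t ≡ 6 − 0 = 6 (mod 14).
    Divide the congruence (and modulus) by g = 2: 6·t ≡ 3 (mod 7).
    The inverse of 6 mod 7 is 6 (since 6·6 = 36 = 5·7 + 1), so t ≡ 6·3 = 18 ≡ 4 (mod 7).
    Then x = 0 + 12·4 = 48, valid modulo lcm(12, 14) = 84: x ≡ 48 (mod 84).
  Combine with x ≡ 0 (mod 4): gcd(84, 4) = 4; 0 - 48 = -48, which IS divisible by 4, so compatible.
    Write x = 48 + 84·t and substitute into x ≡ 0 (mod 4): 84·t ≡ 0 − 48 = -48 (mod 4).
    Divide the congruence (and modulus) by g = 4: 21·t ≡ -12 (mod 1).
    Modulo 1 every t works; take t = 0.
    Then x = 48 + 84·0 = 48, valid modulo lcm(84, 4) = 84: x ≡ 48 (mod 84).
Verify: 48 mod 12 = 0, 48 mod 14 = 6, 48 mod 4 = 0.

x ≡ 48 (mod 84).


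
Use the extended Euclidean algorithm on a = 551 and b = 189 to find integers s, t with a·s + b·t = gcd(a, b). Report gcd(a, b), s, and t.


Euclidean algorithm on (551, 189) — divide until remainder is 0:
  551 = 2 · 189 + 173
  189 = 1 · 173 + 16
  173 = 10 · 16 + 13
  16 = 1 · 13 + 3
  13 = 4 · 3 + 1
  3 = 3 · 1 + 0
gcd(551, 189) = 1.
Track Bezout coefficients alongside the remainders: start with r₀ = 551 = a·1 + b·0 (s = 1, t = 0) and r₁ = 189 = a·0 + b·1 (s = 0, t = 1); each new remainder r_{k+1} = r_{k-1} − q_k·r_k inherits s_{k+1} = s_{k-1} − q_k·s_k, t_{k+1} = t_{k-1} − q_k·t_k, so r_k = a·s_k + b·t_k at every step:
  q = 2: r = 173, s = 1 − 2·0 = 1, t = 0 − 2·1 = -2  (check: 551·1 + 189·(-2) = 173)
  q = 1: r = 16, s = 0 − 1·1 = -1, t = 1 − 1·(-2) = 3  (check: 551·(-1) + 189·3 = 16)
  q = 10: r = 13, s = 1 − 10·(-1) = 11, t = -2 − 10·3 = -32  (check: 551·11 + 189·(-32) = 13)
  q = 1: r = 3, s = -1 − 1·11 = -12, t = 3 − 1·(-32) = 35  (check: 551·(-12) + 189·35 = 3)
  q = 4: r = 1, s = 11 − 4·(-12) = 59, t = -32 − 4·35 = -172  (check: 551·59 + 189·(-172) = 1)
The row with r = 1 (the gcd) gives the Bezout coefficients s = 59, t = -172.
Result: 551 · (59) + 189 · (-172) = 1.

gcd(551, 189) = 1; s = 59, t = -172 (check: 551·59 + 189·(-172) = 1).


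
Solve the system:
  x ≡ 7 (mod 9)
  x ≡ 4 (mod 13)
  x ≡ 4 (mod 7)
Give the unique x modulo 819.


Moduli 9, 13, 7 are pairwise coprime; by CRT there is a unique solution modulo M = 9 · 13 · 7 = 819.
Solve pairwise, accumulating the modulus:
  Start with x ≡ 7 (mod 9).
  Combine with x ≡ 4 (mod 13): since gcd(9, 13) = 1, we get a unique residue mod 117.
    Write x = 7 + 9·t and substitute into x ≡ 4 (mod 13): 9·t ≡ 4 − 7 = -3 (mod 13).
    Reduce coefficients mod 13: 9·t ≡ 10 (mod 13).
    The inverse of 9 mod 13 is 3 (since 9·3 = 27 = 2·13 + 1), so t ≡ 3·10 = 30 ≡ 4 (mod 13).
    Then x = 7 + 9·4 = 43, valid modulo lcm(9, 13) = 117: x ≡ 43 (mod 117).
  Combine with x ≡ 4 (mod 7): since gcd(117, 7) = 1, we get a unique residue mod 819.
    Write x = 43 + 117·t and substitute into x ≡ 4 (mod 7): 117·t ≡ 4 − 43 = -39 (mod 7).
    Reduce coefficients mod 7: 5·t ≡ 3 (mod 7).
    The inverse of 5 mod 7 is 3 (since 5·3 = 15 = 2·7 + 1), so t ≡ 3·3 = 9 ≡ 2 (mod 7).
    Then x = 43 + 117·2 = 277, valid modulo lcm(117, 7) = 819: x ≡ 277 (mod 819).
Verify: 277 mod 9 = 7 ✓, 277 mod 13 = 4 ✓, 277 mod 7 = 4 ✓.

x ≡ 277 (mod 819).


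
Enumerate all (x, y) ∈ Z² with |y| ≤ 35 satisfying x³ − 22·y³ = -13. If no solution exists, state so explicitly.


The equation is x³ - 22y³ = -13. For fixed y, x³ = 22·y³ − 13, so a solution requires the RHS to be a perfect cube.
Strategy: iterate y from -35 to 35, compute RHS = 22·y³ − 13, and check whether it is a (positive or negative) perfect cube.
Check small values of y:
  y = 0: RHS = -13 is not a perfect cube.
  y = 1: RHS = 9 is not a perfect cube.
  y = -1: RHS = -35 is not a perfect cube.
  y = 2: RHS = 163 is not a perfect cube.
  y = -2: RHS = -189 is not a perfect cube.
  y = 3: RHS = 581 is not a perfect cube.
  y = -3: RHS = -607 is not a perfect cube.
Continuing the search up to |y| = 35 finds no solutions either.
No (x, y) in the scanned range satisfies the equation.

No integer solutions with |y| ≤ 35.


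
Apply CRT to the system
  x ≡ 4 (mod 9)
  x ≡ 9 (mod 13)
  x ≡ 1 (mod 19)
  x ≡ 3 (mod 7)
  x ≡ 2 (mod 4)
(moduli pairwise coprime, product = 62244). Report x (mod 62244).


Product of moduli M = 9 · 13 · 19 · 7 · 4 = 62244.
Merge one congruence at a time:
  Start: x ≡ 4 (mod 9).
  Combine with x ≡ 9 (mod 13); new modulus lcm = 117.
    Write x = 4 + 9·t and substitute into x ≡ 9 (mod 13): 9·t ≡ 9 − 4 = 5 (mod 13).
    The inverse of 9 mod 13 is 3 (since 9·3 = 27 = 2·13 + 1), so t ≡ 3·5 = 15 ≡ 2 (mod 13).
    Then x = 4 + 9·2 = 22, valid modulo lcm(9, 13) = 117: x ≡ 22 (mod 117).
  Combine with x ≡ 1 (mod 19); new modulus lcm = 2223.
    Write x = 22 + 117·t and substitute into x ≡ 1 (mod 19): 117·t ≡ 1 − 22 = -21 (mod 19).
    Reduce coefficients mod 19: 3·t ≡ 17 (mod 19).
    The inverse of 3 mod 19 is 13 (since 3·13 = 39 = 2·19 + 1), so t ≡ 13·17 = 221 ≡ 12 (mod 19).
    Then x = 22 + 117·12 = 1426, valid modulo lcm(117, 19) = 2223: x ≡ 1426 (mod 2223).
  Combine with x ≡ 3 (mod 7); new modulus lcm = 15561.
    Write x = 1426 + 2223·t and substitute into x ≡ 3 (mod 7): 2223·t ≡ 3 − 1426 = -1423 (mod 7).
    Reduce coefficients mod 7: 4·t ≡ 5 (mod 7).
    The inverse of 4 mod 7 is 2 (since 4·2 = 8 = 1·7 + 1), so t ≡ 2·5 = 10 ≡ 3 (mod 7).
    Then x = 1426 + 2223·3 = 8095, valid modulo lcm(2223, 7) = 15561: x ≡ 8095 (mod 15561).
  Combine with x ≡ 2 (mod 4); new modulus lcm = 62244.
    Write x = 8095 + 15561·t and substitute into x ≡ 2 (mod 4): 15561·t ≡ 2 − 8095 = -8093 (mod 4).
    Reduce coefficients mod 4: 1·t ≡ 3 (mod 4).
    So t ≡ 3 (mod 4).
    Then x = 8095 + 15561·3 = 54778, valid modulo lcm(15561, 4) = 62244: x ≡ 54778 (mod 62244).
Verify against each original: 54778 mod 9 = 4, 54778 mod 13 = 9, 54778 mod 19 = 1, 54778 mod 7 = 3, 54778 mod 4 = 2.

x ≡ 54778 (mod 62244).


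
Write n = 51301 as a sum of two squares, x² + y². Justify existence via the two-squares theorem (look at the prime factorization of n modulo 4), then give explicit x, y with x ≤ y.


Step 1: Factor n = 51301 = 29^2 · 61.
Step 2: Check the mod-4 condition on each prime factor: 29 ≡ 1 (mod 4), exponent 2; 61 ≡ 1 (mod 4), exponent 1.
All primes ≡ 3 (mod 4) appear to even exponent (or don't appear), so by the two-squares theorem n IS expressible as a sum of two squares.
Step 3: Build a representation. Here n = 29 · 29 · 61 is a product of primes ≡ 1 (mod 4). Each prime p ≡ 1 (mod 4) is itself a sum of two squares; find a² by testing p − a² for a perfect square:
  29: 29 − 1² = 28, 29 − 2² = 25 = 5² ⇒ 29 = 2² + 5².
  61: 61 − 1² = 60, 61 − 2² = 57, 61 − 3² = 52, 61 − 4² = 45, 61 − 5² = 36 = 6² ⇒ 61 = 5² + 6².
  Combine using the Brahmagupta–Fibonacci identity (a² + b²)(c² + d²) = (ac − bd)² + (ad + bc)² = (ac + bd)² + (ad − bc)²:
  29 · 29 = 841: from (2² + 5²)(2² + 5²), take (2·2 − 5·5, 2·5 + 5·2) = (4 − 25, 10 + 10) = (-21, 20); dropping signs (only squares matter) gives (21, 20); check 21² + 20² = 441 + 400 = 841 ✓.
  841 · 61 = 51301: from (21² + 20²)(5² + 6²), take (21·5 − 20·6, 21·6 + 20·5) = (105 − 120, 126 + 100) = (-15, 226); dropping signs (only squares matter) gives (15, 226); check 15² + 226² = 225 + 51076 = 51301 ✓.
Step 4: Order so x ≤ y and verify: 15² + 226² = 225 + 51076 = 51301 = n. ✓

n = 51301 = 15² + 226² (one valid representation with x ≤ y).


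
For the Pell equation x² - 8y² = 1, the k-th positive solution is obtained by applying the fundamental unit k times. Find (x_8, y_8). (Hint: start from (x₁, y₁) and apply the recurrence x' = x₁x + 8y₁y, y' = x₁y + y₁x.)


Step 1: Find the fundamental solution (x₁, y₁) of x² - 8y² = 1.
  Expand √8 as a continued fraction. a₀ = ⌊√8⌋ = 2; iterate m_{k+1} = d_k·a_k − m_k, d_{k+1} = (8 − m_{k+1}²)/d_k, a_{k+1} = ⌊(a₀ + m_{k+1})/d_{k+1}⌋ (starting m₀ = 0, d₀ = 1), with convergents p_k = a_k·p_{k-1} + p_{k-2}, q_k = a_k·q_{k-1} + q_{k-2} (p₋₁ = 1, q₋₁ = 0):
  k = 0: a₀ = 2; p₀/q₀ = 2/1; p₀² − 8·q₀² = 4 − 8 = -4.
  k = 1: m = 2, d = 4, a = ⌊(2 + 2)/4⌋ = 1; p/q = (1·2 + 1)/(1·1 + 0) = 3/1; p² − 8·q² = 9 − 8 = 1.
  The first convergent with p² − 8·q² = 1 gives the fundamental solution (x₁, y₁) = (3, 1).
Step 2: Apply the recurrence (x_{n+1}, y_{n+1}) = (x₁x_n + 8y₁y_n, x₁y_n + y₁x_n) repeatedly.
  From (x_1, y_1) = (3, 1): x_2 = 3·3 + 8·1·1 = 17; y_2 = 3·1 + 1·3 = 6.
  From (x_2, y_2) = (17, 6): x_3 = 3·17 + 8·1·6 = 99; y_3 = 3·6 + 1·17 = 35.
  From (x_3, y_3) = (99, 35): x_4 = 3·99 + 8·1·35 = 577; y_4 = 3·35 + 1·99 = 204.
  From (x_4, y_4) = (577, 204): x_5 = 3·577 + 8·1·204 = 3363; y_5 = 3·204 + 1·577 = 1189.
  From (x_5, y_5) = (3363, 1189): x_6 = 3·3363 + 8·1·1189 = 19601; y_6 = 3·1189 + 1·3363 = 6930.
  From (x_6, y_6) = (19601, 6930): x_7 = 3·19601 + 8·1·6930 = 114243; y_7 = 3·6930 + 1·19601 = 40391.
  From (x_7, y_7) = (114243, 40391): x_8 = 3·114243 + 8·1·40391 = 665857; y_8 = 3·40391 + 1·114243 = 235416.
Step 3: Verify x_8² - 8·y_8² = 443365544449 - 443365544448 = 1 (should be 1). ✓

(x_1, y_1) = (3, 1); (x_8, y_8) = (665857, 235416).


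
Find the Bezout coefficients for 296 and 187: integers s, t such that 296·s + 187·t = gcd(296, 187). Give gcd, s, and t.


Euclidean algorithm on (296, 187) — divide until remainder is 0:
  296 = 1 · 187 + 109
  187 = 1 · 109 + 78
  109 = 1 · 78 + 31
  78 = 2 · 31 + 16
  31 = 1 · 16 + 15
  16 = 1 · 15 + 1
  15 = 15 · 1 + 0
gcd(296, 187) = 1.
Track Bezout coefficients alongside the remainders: start with r₀ = 296 = a·1 + b·0 (s = 1, t = 0) and r₁ = 187 = a·0 + b·1 (s = 0, t = 1); each new remainder r_{k+1} = r_{k-1} − q_k·r_k inherits s_{k+1} = s_{k-1} − q_k·s_k, t_{k+1} = t_{k-1} − q_k·t_k, so r_k = a·s_k + b·t_k at every step:
  q = 1: r = 109, s = 1 − 1·0 = 1, t = 0 − 1·1 = -1  (check: 296·1 + 187·(-1) = 109)
  q = 1: r = 78, s = 0 − 1·1 = -1, t = 1 − 1·(-1) = 2  (check: 296·(-1) + 187·2 = 78)
  q = 1: r = 31, s = 1 − 1·(-1) = 2, t = -1 − 1·2 = -3  (check: 296·2 + 187·(-3) = 31)
  q = 2: r = 16, s = -1 − 2·2 = -5, t = 2 − 2·(-3) = 8  (check: 296·(-5) + 187·8 = 16)
  q = 1: r = 15, s = 2 − 1·(-5) = 7, t = -3 − 1·8 = -11  (check: 296·7 + 187·(-11) = 15)
  q = 1: r = 1, s = -5 − 1·7 = -12, t = 8 − 1·(-11) = 19  (check: 296·(-12) + 187·19 = 1)
The row with r = 1 (the gcd) gives the Bezout coefficients s = -12, t = 19.
Result: 296 · (-12) + 187 · (19) = 1.

gcd(296, 187) = 1; s = -12, t = 19 (check: 296·(-12) + 187·19 = 1).


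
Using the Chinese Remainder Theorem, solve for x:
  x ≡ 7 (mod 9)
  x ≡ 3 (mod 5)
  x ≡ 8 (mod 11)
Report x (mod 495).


Moduli 9, 5, 11 are pairwise coprime; by CRT there is a unique solution modulo M = 9 · 5 · 11 = 495.
Solve pairwise, accumulating the modulus:
  Start with x ≡ 7 (mod 9).
  Combine with x ≡ 3 (mod 5): since gcd(9, 5) = 1, we get a unique residue mod 45.
    Write x = 7 + 9·t and substitute into x ≡ 3 (mod 5): 9·t ≡ 3 − 7 = -4 (mod 5).
    Reduce coefficients mod 5: 4·t ≡ 1 (mod 5).
    The inverse of 4 mod 5 is 4 (since 4·4 = 16 = 3·5 + 1), so t ≡ 4·1 = 4 ≡ 4 (mod 5).
    Then x = 7 + 9·4 = 43, valid modulo lcm(9, 5) = 45: x ≡ 43 (mod 45).
  Combine with x ≡ 8 (mod 11): since gcd(45, 11) = 1, we get a unique residue mod 495.
    Write x = 43 + 45·t and substitute into x ≡ 8 (mod 11): 45·t ≡ 8 − 43 = -35 (mod 11).
    Reduce coefficients mod 11: 1·t ≡ 9 (mod 11).
    So t ≡ 9 (mod 11).
    Then x = 43 + 45·9 = 448, valid modulo lcm(45, 11) = 495: x ≡ 448 (mod 495).
Verify: 448 mod 9 = 7 ✓, 448 mod 5 = 3 ✓, 448 mod 11 = 8 ✓.

x ≡ 448 (mod 495).


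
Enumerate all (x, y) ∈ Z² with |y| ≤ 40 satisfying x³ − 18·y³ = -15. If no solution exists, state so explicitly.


The equation is x³ - 18y³ = -15. For fixed y, x³ = 18·y³ − 15, so a solution requires the RHS to be a perfect cube.
Strategy: iterate y from -40 to 40, compute RHS = 18·y³ − 15, and check whether it is a (positive or negative) perfect cube.
Check small values of y:
  y = 0: RHS = -15 is not a perfect cube.
  y = 1: RHS = 3 is not a perfect cube.
  y = -1: RHS = -33 is not a perfect cube.
  y = 2: RHS = 129 is not a perfect cube.
  y = -2: RHS = -159 is not a perfect cube.
  y = 3: RHS = 471 is not a perfect cube.
  y = -3: RHS = -501 is not a perfect cube.
Continuing the search up to |y| = 40 finds no solutions either.
No (x, y) in the scanned range satisfies the equation.

No integer solutions with |y| ≤ 40.


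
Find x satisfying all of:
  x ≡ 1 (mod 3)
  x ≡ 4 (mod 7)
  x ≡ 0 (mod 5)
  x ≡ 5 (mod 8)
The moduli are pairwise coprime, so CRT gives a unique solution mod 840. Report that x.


Product of moduli M = 3 · 7 · 5 · 8 = 840.
Merge one congruence at a time:
  Start: x ≡ 1 (mod 3).
  Combine with x ≡ 4 (mod 7); new modulus lcm = 21.
    Write x = 1 + 3·t and substitute into x ≡ 4 (mod 7): 3·t ≡ 4 − 1 = 3 (mod 7).
    The inverse of 3 mod 7 is 5 (since 3·5 = 15 = 2·7 + 1), so t ≡ 5·3 = 15 ≡ 1 (mod 7).
    Then x = 1 + 3·1 = 4, valid modulo lcm(3, 7) = 21: x ≡ 4 (mod 21).
  Combine with x ≡ 0 (mod 5); new modulus lcm = 105.
    Write x = 4 + 21·t and substitute into x ≡ 0 (mod 5): 21·t ≡ 0 − 4 = -4 (mod 5).
    Reduce coefficients mod 5: 1·t ≡ 1 (mod 5).
    So t ≡ 1 (mod 5).
    Then x = 4 + 21·1 = 25, valid modulo lcm(21, 5) = 105: x ≡ 25 (mod 105).
  Combine with x ≡ 5 (mod 8); new modulus lcm = 840.
    Write x = 25 + 105·t and substitute into x ≡ 5 (mod 8): 105·t ≡ 5 − 25 = -20 (mod 8).
    Reduce coefficients mod 8: 1·t ≡ 4 (mod 8).
    So t ≡ 4 (mod 8).
    Then x = 25 + 105·4 = 445, valid modulo lcm(105, 8) = 840: x ≡ 445 (mod 840).
Verify against each original: 445 mod 3 = 1, 445 mod 7 = 4, 445 mod 5 = 0, 445 mod 8 = 5.

x ≡ 445 (mod 840).


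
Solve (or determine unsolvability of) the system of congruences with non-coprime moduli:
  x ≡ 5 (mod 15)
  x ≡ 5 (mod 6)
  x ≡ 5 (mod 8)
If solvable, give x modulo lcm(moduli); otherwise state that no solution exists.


Moduli 15, 6, 8 are not pairwise coprime, so CRT works modulo lcm(m_i) when all pairwise compatibility conditions hold.
Pairwise compatibility: gcd(m_i, m_j) must divide a_i - a_j for every pair.
Merge one congruence at a time:
  Start: x ≡ 5 (mod 15).
  Combine with x ≡ 5 (mod 6): gcd(15, 6) = 3; 5 - 5 = 0, which IS divisible by 3, so compatible.
    Write x = 5 + 15·t and substitute into x ≡ 5 (mod 6): 15·t ≡ 5 − 5 = 0 (mod 6).
    Divide the congruence (and modulus) by g = 3: 5·t ≡ 0 (mod 2).
    Reduce coefficients mod 2: 1·t ≡ 0 (mod 2).
    So t ≡ 0 (mod 2).
    Then x = 5 + 15·0 = 5, valid modulo lcm(15, 6) = 30: x ≡ 5 (mod 30).
  Combine with x ≡ 5 (mod 8): gcd(30, 8) = 2; 5 - 5 = 0, which IS divisible by 2, so compatible.
    Write x = 5 + 30·t and substitute into x ≡ 5 (mod 8): 30·t ≡ 5 − 5 = 0 (mod 8).
    Divide the congruence (and modulus) by g = 2: 15·t ≡ 0 (mod 4).
    Reduce coefficients mod 4: 3·t ≡ 0 (mod 4).
    The inverse of 3 mod 4 is 3 (since 3·3 = 9 = 2·4 + 1), so t ≡ 3·0 = 0 ≡ 0 (mod 4).
    Then x = 5 + 30·0 = 5, valid modulo lcm(30, 8) = 120: x ≡ 5 (mod 120).
Verify: 5 mod 15 = 5, 5 mod 6 = 5, 5 mod 8 = 5.

x ≡ 5 (mod 120).


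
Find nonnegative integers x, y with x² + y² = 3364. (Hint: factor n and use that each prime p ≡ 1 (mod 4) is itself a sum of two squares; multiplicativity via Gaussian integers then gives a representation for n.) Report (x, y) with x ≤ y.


Step 1: Factor n = 3364 = 2^2 · 29^2.
Step 2: Check the mod-4 condition on each prime factor: 2 = 2 (special); 29 ≡ 1 (mod 4), exponent 2.
All primes ≡ 3 (mod 4) appear to even exponent (or don't appear), so by the two-squares theorem n IS expressible as a sum of two squares.
Step 3: Build a representation. Group n = k² · m with k = 2 and m = 29 · 29 = 841 (a product of primes ≡ 1 (mod 4)); a representation of m scales to one of n via (k·x)² + (k·y)² = k²(x² + y²). Each prime p ≡ 1 (mod 4) is itself a sum of two squares; find a² by testing p − a² for a perfect square:
  29: 29 − 1² = 28, 29 − 2² = 25 = 5² ⇒ 29 = 2² + 5².
  Combine using the Brahmagupta–Fibonacci identity (a² + b²)(c² + d²) = (ac − bd)² + (ad + bc)² = (ac + bd)² + (ad − bc)²:
  29 · 29 = 841: from (2² + 5²)(2² + 5²), take (2·2 − 5·5, 2·5 + 5·2) = (4 − 25, 10 + 10) = (-21, 20); dropping signs (only squares matter) gives (21, 20); check 21² + 20² = 441 + 400 = 841 ✓.
  Scale by k = 2: (2·21, 2·20) = (42, 40).
Step 4: Order so x ≤ y and verify: 40² + 42² = 1600 + 1764 = 3364 = n. ✓

n = 3364 = 40² + 42² (one valid representation with x ≤ y).


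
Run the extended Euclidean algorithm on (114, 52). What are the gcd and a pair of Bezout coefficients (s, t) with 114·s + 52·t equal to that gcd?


Euclidean algorithm on (114, 52) — divide until remainder is 0:
  114 = 2 · 52 + 10
  52 = 5 · 10 + 2
  10 = 5 · 2 + 0
gcd(114, 52) = 2.
Track Bezout coefficients alongside the remainders: start with r₀ = 114 = a·1 + b·0 (s = 1, t = 0) and r₁ = 52 = a·0 + b·1 (s = 0, t = 1); each new remainder r_{k+1} = r_{k-1} − q_k·r_k inherits s_{k+1} = s_{k-1} − q_k·s_k, t_{k+1} = t_{k-1} − q_k·t_k, so r_k = a·s_k + b·t_k at every step:
  q = 2: r = 10, s = 1 − 2·0 = 1, t = 0 − 2·1 = -2  (check: 114·1 + 52·(-2) = 10)
  q = 5: r = 2, s = 0 − 5·1 = -5, t = 1 − 5·(-2) = 11  (check: 114·(-5) + 52·11 = 2)
The row with r = 2 (the gcd) gives the Bezout coefficients s = -5, t = 11.
Result: 114 · (-5) + 52 · (11) = 2.

gcd(114, 52) = 2; s = -5, t = 11 (check: 114·(-5) + 52·11 = 2).


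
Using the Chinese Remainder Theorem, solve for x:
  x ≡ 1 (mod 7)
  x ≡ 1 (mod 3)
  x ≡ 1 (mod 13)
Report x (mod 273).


Moduli 7, 3, 13 are pairwise coprime; by CRT there is a unique solution modulo M = 7 · 3 · 13 = 273.
Solve pairwise, accumulating the modulus:
  Start with x ≡ 1 (mod 7).
  Combine with x ≡ 1 (mod 3): since gcd(7, 3) = 1, we get a unique residue mod 21.
    Write x = 1 + 7·t and substitute into x ≡ 1 (mod 3): 7·t ≡ 1 − 1 = 0 (mod 3).
    Reduce coefficients mod 3: 1·t ≡ 0 (mod 3).
    So t ≡ 0 (mod 3).
    Then x = 1 + 7·0 = 1, valid modulo lcm(7, 3) = 21: x ≡ 1 (mod 21).
  Combine with x ≡ 1 (mod 13): since gcd(21, 13) = 1, we get a unique residue mod 273.
    Write x = 1 + 21·t and substitute into x ≡ 1 (mod 13): 21·t ≡ 1 − 1 = 0 (mod 13).
    Reduce coefficients mod 13: 8·t ≡ 0 (mod 13).
    The inverse of 8 mod 13 is 5 (since 8·5 = 40 = 3·13 + 1), so t ≡ 5·0 = 0 ≡ 0 (mod 13).
    Then x = 1 + 21·0 = 1, valid modulo lcm(21, 13) = 273: x ≡ 1 (mod 273).
Verify: 1 mod 7 = 1 ✓, 1 mod 3 = 1 ✓, 1 mod 13 = 1 ✓.

x ≡ 1 (mod 273).


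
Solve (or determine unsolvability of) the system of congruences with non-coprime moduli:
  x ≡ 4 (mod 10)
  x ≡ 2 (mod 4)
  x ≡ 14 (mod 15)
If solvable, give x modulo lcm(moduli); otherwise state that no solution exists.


Moduli 10, 4, 15 are not pairwise coprime, so CRT works modulo lcm(m_i) when all pairwise compatibility conditions hold.
Pairwise compatibility: gcd(m_i, m_j) must divide a_i - a_j for every pair.
Merge one congruence at a time:
  Start: x ≡ 4 (mod 10).
  Combine with x ≡ 2 (mod 4): gcd(10, 4) = 2; 2 - 4 = -2, which IS divisible by 2, so compatible.
    Write x = 4 + 10·t and substitute into x ≡ 2 (mod 4): 10·t ≡ 2 − 4 = -2 (mod 4).
    Divide the congruence (and modulus) by g = 2: 5·t ≡ -1 (mod 2).
    Reduce coefficients mod 2: 1·t ≡ 1 (mod 2).
    So t ≡ 1 (mod 2).
    Then x = 4 + 10·1 = 14, valid modulo lcm(10, 4) = 20: x ≡ 14 (mod 20).
  Combine with x ≡ 14 (mod 15): gcd(20, 15) = 5; 14 - 14 = 0, which IS divisible by 5, so compatible.
    Write x = 14 + 20·t and substitute into x ≡ 14 (mod 15): 20·t ≡ 14 − 14 = 0 (mod 15).
    Divide the congruence (and modulus) by g = 5: 4·t ≡ 0 (mod 3).
    Reduce coefficients mod 3: 1·t ≡ 0 (mod 3).
    So t ≡ 0 (mod 3).
    Then x = 14 + 20·0 = 14, valid modulo lcm(20, 15) = 60: x ≡ 14 (mod 60).
Verify: 14 mod 10 = 4, 14 mod 4 = 2, 14 mod 15 = 14.

x ≡ 14 (mod 60).


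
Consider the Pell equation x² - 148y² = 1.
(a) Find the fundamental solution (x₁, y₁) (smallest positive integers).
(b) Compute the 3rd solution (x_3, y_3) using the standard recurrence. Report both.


Step 1: Find the fundamental solution (x₁, y₁) of x² - 148y² = 1.
  Expand √148 as a continued fraction. a₀ = ⌊√148⌋ = 12; iterate m_{k+1} = d_k·a_k − m_k, d_{k+1} = (148 − m_{k+1}²)/d_k, a_{k+1} = ⌊(a₀ + m_{k+1})/d_{k+1}⌋ (starting m₀ = 0, d₀ = 1), with convergents p_k = a_k·p_{k-1} + p_{k-2}, q_k = a_k·q_{k-1} + q_{k-2} (p₋₁ = 1, q₋₁ = 0):
  k = 0: a₀ = 12; p₀/q₀ = 12/1; p₀² − 148·q₀² = 144 − 148 = -4.
  k = 1: m = 12, d = 4, a = ⌊(12 + 12)/4⌋ = 6; p/q = (6·12 + 1)/(6·1 + 0) = 73/6; p² − 148·q² = 5329 − 5328 = 1.
  The first convergent with p² − 148·q² = 1 gives the fundamental solution (x₁, y₁) = (73, 6).
Step 2: Apply the recurrence (x_{n+1}, y_{n+1}) = (x₁x_n + 148y₁y_n, x₁y_n + y₁x_n) repeatedly.
  From (x_1, y_1) = (73, 6): x_2 = 73·73 + 148·6·6 = 10657; y_2 = 73·6 + 6·73 = 876.
  From (x_2, y_2) = (10657, 876): x_3 = 73·10657 + 148·6·876 = 1555849; y_3 = 73·876 + 6·10657 = 127890.
Step 3: Verify x_3² - 148·y_3² = 2420666110801 - 2420666110800 = 1 (should be 1). ✓

(x_1, y_1) = (73, 6); (x_3, y_3) = (1555849, 127890).


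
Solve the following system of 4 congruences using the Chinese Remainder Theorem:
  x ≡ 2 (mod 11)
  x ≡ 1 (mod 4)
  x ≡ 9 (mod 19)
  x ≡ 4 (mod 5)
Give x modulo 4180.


Product of moduli M = 11 · 4 · 19 · 5 = 4180.
Merge one congruence at a time:
  Start: x ≡ 2 (mod 11).
  Combine with x ≡ 1 (mod 4); new modulus lcm = 44.
    Write x = 2 + 11·t and substitute into x ≡ 1 (mod 4): 11·t ≡ 1 − 2 = -1 (mod 4).
    Reduce coefficients mod 4: 3·t ≡ 3 (mod 4).
    The inverse of 3 mod 4 is 3 (since 3·3 = 9 = 2·4 + 1), so t ≡ 3·3 = 9 ≡ 1 (mod 4).
    Then x = 2 + 11·1 = 13, valid modulo lcm(11, 4) = 44: x ≡ 13 (mod 44).
  Combine with x ≡ 9 (mod 19); new modulus lcm = 836.
    Write x = 13 + 44·t and substitute into x ≡ 9 (mod 19): 44·t ≡ 9 − 13 = -4 (mod 19).
    Reduce coefficients mod 19: 6·t ≡ 15 (mod 19).
    The inverse of 6 mod 19 is 16 (since 6·16 = 96 = 5·19 + 1), so t ≡ 16·15 = 240 ≡ 12 (mod 19).
    Then x = 13 + 44·12 = 541, valid modulo lcm(44, 19) = 836: x ≡ 541 (mod 836).
  Combine with x ≡ 4 (mod 5); new modulus lcm = 4180.
    Write x = 541 + 836·t and substitute into x ≡ 4 (mod 5): 836·t ≡ 4 − 541 = -537 (mod 5).
    Reduce coefficients mod 5: 1·t ≡ 3 (mod 5).
    So t ≡ 3 (mod 5).
    Then x = 541 + 836·3 = 3049, valid modulo lcm(836, 5) = 4180: x ≡ 3049 (mod 4180).
Verify against each original: 3049 mod 11 = 2, 3049 mod 4 = 1, 3049 mod 19 = 9, 3049 mod 5 = 4.

x ≡ 3049 (mod 4180).


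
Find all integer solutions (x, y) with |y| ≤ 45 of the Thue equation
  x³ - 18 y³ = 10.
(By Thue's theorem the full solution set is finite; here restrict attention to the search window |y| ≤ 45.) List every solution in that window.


The equation is x³ - 18y³ = 10. For fixed y, x³ = 18·y³ + 10, so a solution requires the RHS to be a perfect cube.
Strategy: iterate y from -45 to 45, compute RHS = 18·y³ + 10, and check whether it is a (positive or negative) perfect cube.
Check small values of y:
  y = 0: RHS = 10 is not a perfect cube.
  y = 1: RHS = 28 is not a perfect cube.
  y = -1: RHS = -8 = (-2)³ ⇒ x = -2 works.
  y = 2: RHS = 154 is not a perfect cube.
  y = -2: RHS = -134 is not a perfect cube.
  y = 3: RHS = 496 is not a perfect cube.
  y = -3: RHS = -476 is not a perfect cube.
Continuing the search up to |y| = 45 finds no further solutions beyond those listed.
Collected solutions: (-2, -1).

Solutions (with |y| ≤ 45): (-2, -1).


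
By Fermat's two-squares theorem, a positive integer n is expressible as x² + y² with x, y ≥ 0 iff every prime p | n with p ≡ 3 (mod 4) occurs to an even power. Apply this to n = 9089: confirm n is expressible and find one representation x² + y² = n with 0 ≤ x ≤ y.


Step 1: Factor n = 9089 = 61 · 149.
Step 2: Check the mod-4 condition on each prime factor: 61 ≡ 1 (mod 4), exponent 1; 149 ≡ 1 (mod 4), exponent 1.
All primes ≡ 3 (mod 4) appear to even exponent (or don't appear), so by the two-squares theorem n IS expressible as a sum of two squares.
Step 3: Build a representation. Here n = 61 · 149 is a product of primes ≡ 1 (mod 4). Each prime p ≡ 1 (mod 4) is itself a sum of two squares; find a² by testing p − a² for a perfect square:
  61: 61 − 1² = 60, 61 − 2² = 57, 61 − 3² = 52, 61 − 4² = 45, 61 − 5² = 36 = 6² ⇒ 61 = 5² + 6².
  149: 149 − 1² = 148, 149 − 2² = 145, 149 − 3² = 140, 149 − 4² = 133, 149 − 5² = 124, 149 − 6² = 113, 149 − 7² = 100 = 10² ⇒ 149 = 7² + 10².
  Combine using the Brahmagupta–Fibonacci identity (a² + b²)(c² + d²) = (ac − bd)² + (ad + bc)² = (ac + bd)² + (ad − bc)²:
  61 · 149 = 9089: from (5² + 6²)(7² + 10²), take (5·7 − 6·10, 5·10 + 6·7) = (35 − 60, 50 + 42) = (-25, 92); dropping signs (only squares matter) gives (25, 92); check 25² + 92² = 625 + 8464 = 9089 ✓.
Step 4: Order so x ≤ y and verify: 25² + 92² = 625 + 8464 = 9089 = n. ✓

n = 9089 = 25² + 92² (one valid representation with x ≤ y).


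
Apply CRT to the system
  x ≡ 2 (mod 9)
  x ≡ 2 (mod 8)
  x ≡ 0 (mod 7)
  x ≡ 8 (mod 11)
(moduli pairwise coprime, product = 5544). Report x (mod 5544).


Product of moduli M = 9 · 8 · 7 · 11 = 5544.
Merge one congruence at a time:
  Start: x ≡ 2 (mod 9).
  Combine with x ≡ 2 (mod 8); new modulus lcm = 72.
    Write x = 2 + 9·t and substitute into x ≡ 2 (mod 8): 9·t ≡ 2 − 2 = 0 (mod 8).
    Reduce coefficients mod 8: 1·t ≡ 0 (mod 8).
    So t ≡ 0 (mod 8).
    Then x = 2 + 9·0 = 2, valid modulo lcm(9, 8) = 72: x ≡ 2 (mod 72).
  Combine with x ≡ 0 (mod 7); new modulus lcm = 504.
    Write x = 2 + 72·t and substitute into x ≡ 0 (mod 7): 72·t ≡ 0 − 2 = -2 (mod 7).
    Reduce coefficients mod 7: 2·t ≡ 5 (mod 7).
    The inverse of 2 mod 7 is 4 (since 2·4 = 8 = 1·7 + 1), so t ≡ 4·5 = 20 ≡ 6 (mod 7).
    Then x = 2 + 72·6 = 434, valid modulo lcm(72, 7) = 504: x ≡ 434 (mod 504).
  Combine with x ≡ 8 (mod 11); new modulus lcm = 5544.
    Write x = 434 + 504·t and substitute into x ≡ 8 (mod 11): 504·t ≡ 8 − 434 = -426 (mod 11).
    Reduce coefficients mod 11: 9·t ≡ 3 (mod 11).
    The inverse of 9 mod 11 is 5 (since 9·5 = 45 = 4·11 + 1), so t ≡ 5·3 = 15 ≡ 4 (mod 11).
    Then x = 434 + 504·4 = 2450, valid modulo lcm(504, 11) = 5544: x ≡ 2450 (mod 5544).
Verify against each original: 2450 mod 9 = 2, 2450 mod 8 = 2, 2450 mod 7 = 0, 2450 mod 11 = 8.

x ≡ 2450 (mod 5544).


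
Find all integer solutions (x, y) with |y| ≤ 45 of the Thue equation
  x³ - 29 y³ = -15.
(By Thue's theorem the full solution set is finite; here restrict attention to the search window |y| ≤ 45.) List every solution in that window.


The equation is x³ - 29y³ = -15. For fixed y, x³ = 29·y³ − 15, so a solution requires the RHS to be a perfect cube.
Strategy: iterate y from -45 to 45, compute RHS = 29·y³ − 15, and check whether it is a (positive or negative) perfect cube.
Check small values of y:
  y = 0: RHS = -15 is not a perfect cube.
  y = 1: RHS = 14 is not a perfect cube.
  y = -1: RHS = -44 is not a perfect cube.
  y = 2: RHS = 217 is not a perfect cube.
  y = -2: RHS = -247 is not a perfect cube.
  y = 3: RHS = 768 is not a perfect cube.
  y = -3: RHS = -798 is not a perfect cube.
Continuing the search up to |y| = 45 finds no solutions either.
No (x, y) in the scanned range satisfies the equation.

No integer solutions with |y| ≤ 45.


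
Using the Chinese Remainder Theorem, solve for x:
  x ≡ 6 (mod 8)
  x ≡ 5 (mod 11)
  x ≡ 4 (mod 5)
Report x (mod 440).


Moduli 8, 11, 5 are pairwise coprime; by CRT there is a unique solution modulo M = 8 · 11 · 5 = 440.
Solve pairwise, accumulating the modulus:
  Start with x ≡ 6 (mod 8).
  Combine with x ≡ 5 (mod 11): since gcd(8, 11) = 1, we get a unique residue mod 88.
    Write x = 6 + 8·t and substitute into x ≡ 5 (mod 11): 8·t ≡ 5 − 6 = -1 (mod 11).
    Reduce coefficients mod 11: 8·t ≡ 10 (mod 11).
    The inverse of 8 mod 11 is 7 (since 8·7 = 56 = 5·11 + 1), so t ≡ 7·10 = 70 ≡ 4 (mod 11).
    Then x = 6 + 8·4 = 38, valid modulo lcm(8, 11) = 88: x ≡ 38 (mod 88).
  Combine with x ≡ 4 (mod 5): since gcd(88, 5) = 1, we get a unique residue mod 440.
    Write x = 38 + 88·t and substitute into x ≡ 4 (mod 5): 88·t ≡ 4 − 38 = -34 (mod 5).
    Reduce coefficients mod 5: 3·t ≡ 1 (mod 5).
    The inverse of 3 mod 5 is 2 (since 3·2 = 6 = 1·5 + 1), so t ≡ 2·1 = 2 ≡ 2 (mod 5).
    Then x = 38 + 88·2 = 214, valid modulo lcm(88, 5) = 440: x ≡ 214 (mod 440).
Verify: 214 mod 8 = 6 ✓, 214 mod 11 = 5 ✓, 214 mod 5 = 4 ✓.

x ≡ 214 (mod 440).


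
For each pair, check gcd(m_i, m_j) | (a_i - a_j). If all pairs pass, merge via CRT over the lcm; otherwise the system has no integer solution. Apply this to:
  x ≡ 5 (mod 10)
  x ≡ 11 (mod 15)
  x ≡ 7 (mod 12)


Moduli 10, 15, 12 are not pairwise coprime, so CRT works modulo lcm(m_i) when all pairwise compatibility conditions hold.
Pairwise compatibility: gcd(m_i, m_j) must divide a_i - a_j for every pair.
Merge one congruence at a time:
  Start: x ≡ 5 (mod 10).
  Combine with x ≡ 11 (mod 15): gcd(10, 15) = 5, and 11 - 5 = 6 is NOT divisible by 5.
    ⇒ system is inconsistent (no integer solution).

No solution (the system is inconsistent).


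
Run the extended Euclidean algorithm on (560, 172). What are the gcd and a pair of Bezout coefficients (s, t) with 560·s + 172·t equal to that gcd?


Euclidean algorithm on (560, 172) — divide until remainder is 0:
  560 = 3 · 172 + 44
  172 = 3 · 44 + 40
  44 = 1 · 40 + 4
  40 = 10 · 4 + 0
gcd(560, 172) = 4.
Track Bezout coefficients alongside the remainders: start with r₀ = 560 = a·1 + b·0 (s = 1, t = 0) and r₁ = 172 = a·0 + b·1 (s = 0, t = 1); each new remainder r_{k+1} = r_{k-1} − q_k·r_k inherits s_{k+1} = s_{k-1} − q_k·s_k, t_{k+1} = t_{k-1} − q_k·t_k, so r_k = a·s_k + b·t_k at every step:
  q = 3: r = 44, s = 1 − 3·0 = 1, t = 0 − 3·1 = -3  (check: 560·1 + 172·(-3) = 44)
  q = 3: r = 40, s = 0 − 3·1 = -3, t = 1 − 3·(-3) = 10  (check: 560·(-3) + 172·10 = 40)
  q = 1: r = 4, s = 1 − 1·(-3) = 4, t = -3 − 1·10 = -13  (check: 560·4 + 172·(-13) = 4)
The row with r = 4 (the gcd) gives the Bezout coefficients s = 4, t = -13.
Result: 560 · (4) + 172 · (-13) = 4.

gcd(560, 172) = 4; s = 4, t = -13 (check: 560·4 + 172·(-13) = 4).


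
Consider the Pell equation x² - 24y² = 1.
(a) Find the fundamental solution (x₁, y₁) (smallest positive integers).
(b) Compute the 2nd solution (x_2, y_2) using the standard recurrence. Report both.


Step 1: Find the fundamental solution (x₁, y₁) of x² - 24y² = 1.
  Expand √24 as a continued fraction. a₀ = ⌊√24⌋ = 4; iterate m_{k+1} = d_k·a_k − m_k, d_{k+1} = (24 − m_{k+1}²)/d_k, a_{k+1} = ⌊(a₀ + m_{k+1})/d_{k+1}⌋ (starting m₀ = 0, d₀ = 1), with convergents p_k = a_k·p_{k-1} + p_{k-2}, q_k = a_k·q_{k-1} + q_{k-2} (p₋₁ = 1, q₋₁ = 0):
  k = 0: a₀ = 4; p₀/q₀ = 4/1; p₀² − 24·q₀² = 16 − 24 = -8.
  k = 1: m = 4, d = 8, a = ⌊(4 + 4)/8⌋ = 1; p/q = (1·4 + 1)/(1·1 + 0) = 5/1; p² − 24·q² = 25 − 24 = 1.
  The first convergent with p² − 24·q² = 1 gives the fundamental solution (x₁, y₁) = (5, 1).
Step 2: Apply the recurrence (x_{n+1}, y_{n+1}) = (x₁x_n + 24y₁y_n, x₁y_n + y₁x_n) repeatedly.
  From (x_1, y_1) = (5, 1): x_2 = 5·5 + 24·1·1 = 49; y_2 = 5·1 + 1·5 = 10.
Step 3: Verify x_2² - 24·y_2² = 2401 - 2400 = 1 (should be 1). ✓

(x_1, y_1) = (5, 1); (x_2, y_2) = (49, 10).


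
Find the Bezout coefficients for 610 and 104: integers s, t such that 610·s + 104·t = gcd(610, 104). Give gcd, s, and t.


Euclidean algorithm on (610, 104) — divide until remainder is 0:
  610 = 5 · 104 + 90
  104 = 1 · 90 + 14
  90 = 6 · 14 + 6
  14 = 2 · 6 + 2
  6 = 3 · 2 + 0
gcd(610, 104) = 2.
Track Bezout coefficients alongside the remainders: start with r₀ = 610 = a·1 + b·0 (s = 1, t = 0) and r₁ = 104 = a·0 + b·1 (s = 0, t = 1); each new remainder r_{k+1} = r_{k-1} − q_k·r_k inherits s_{k+1} = s_{k-1} − q_k·s_k, t_{k+1} = t_{k-1} − q_k·t_k, so r_k = a·s_k + b·t_k at every step:
  q = 5: r = 90, s = 1 − 5·0 = 1, t = 0 − 5·1 = -5  (check: 610·1 + 104·(-5) = 90)
  q = 1: r = 14, s = 0 − 1·1 = -1, t = 1 − 1·(-5) = 6  (check: 610·(-1) + 104·6 = 14)
  q = 6: r = 6, s = 1 − 6·(-1) = 7, t = -5 − 6·6 = -41  (check: 610·7 + 104·(-41) = 6)
  q = 2: r = 2, s = -1 − 2·7 = -15, t = 6 − 2·(-41) = 88  (check: 610·(-15) + 104·88 = 2)
The row with r = 2 (the gcd) gives the Bezout coefficients s = -15, t = 88.
Result: 610 · (-15) + 104 · (88) = 2.

gcd(610, 104) = 2; s = -15, t = 88 (check: 610·(-15) + 104·88 = 2).


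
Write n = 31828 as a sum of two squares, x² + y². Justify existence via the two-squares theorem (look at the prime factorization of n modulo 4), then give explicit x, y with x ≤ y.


Step 1: Factor n = 31828 = 2^2 · 73 · 109.
Step 2: Check the mod-4 condition on each prime factor: 2 = 2 (special); 73 ≡ 1 (mod 4), exponent 1; 109 ≡ 1 (mod 4), exponent 1.
All primes ≡ 3 (mod 4) appear to even exponent (or don't appear), so by the two-squares theorem n IS expressible as a sum of two squares.
Step 3: Build a representation. Group n = k² · m with k = 2 and m = 73 · 109 = 7957 (a product of primes ≡ 1 (mod 4)); a representation of m scales to one of n via (k·x)² + (k·y)² = k²(x² + y²). Each prime p ≡ 1 (mod 4) is itself a sum of two squares; find a² by testing p − a² for a perfect square:
  73: 73 − 1² = 72, 73 − 2² = 69, 73 − 3² = 64 = 8² ⇒ 73 = 3² + 8².
  109: 109 − 1² = 108, 109 − 2² = 105, 109 − 3² = 100 = 10² ⇒ 109 = 3² + 10².
  Combine using the Brahmagupta–Fibonacci identity (a² + b²)(c² + d²) = (ac − bd)² + (ad + bc)² = (ac + bd)² + (ad − bc)²:
  73 · 109 = 7957: from (3² + 8²)(3² + 10²), take (3·3 − 8·10, 3·10 + 8·3) = (9 − 80, 30 + 24) = (-71, 54); dropping signs (only squares matter) gives (71, 54); check 71² + 54² = 5041 + 2916 = 7957 ✓.
  Scale by k = 2: (2·71, 2·54) = (142, 108).
Step 4: Order so x ≤ y and verify: 108² + 142² = 11664 + 20164 = 31828 = n. ✓

n = 31828 = 108² + 142² (one valid representation with x ≤ y).
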